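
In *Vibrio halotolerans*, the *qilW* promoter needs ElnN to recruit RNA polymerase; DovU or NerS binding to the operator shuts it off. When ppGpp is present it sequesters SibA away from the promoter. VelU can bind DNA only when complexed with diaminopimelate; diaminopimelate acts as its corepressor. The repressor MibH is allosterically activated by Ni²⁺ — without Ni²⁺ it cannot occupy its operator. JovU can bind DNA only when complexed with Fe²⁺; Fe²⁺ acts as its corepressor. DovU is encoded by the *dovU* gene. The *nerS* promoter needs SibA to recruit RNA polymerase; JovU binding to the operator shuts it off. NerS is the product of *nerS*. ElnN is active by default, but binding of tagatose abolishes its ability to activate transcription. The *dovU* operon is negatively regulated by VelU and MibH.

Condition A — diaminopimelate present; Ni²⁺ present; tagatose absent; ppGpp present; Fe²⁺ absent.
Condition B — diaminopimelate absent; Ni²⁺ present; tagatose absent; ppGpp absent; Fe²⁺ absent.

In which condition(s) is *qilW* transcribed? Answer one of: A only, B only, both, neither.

A only

Condition A:
Diaminopimelate is present, so VelU is active.
Ni²⁺ is present, so MibH is active.
With repressor VelU bound, *dovU* is not transcribed.
So DovU is not produced.
Tagatose is absent, so ElnN is active.
ppGpp is present, so SibA is inactive.
Fe²⁺ is absent, so JovU is inactive.
Required activator SibA is absent, so *nerS* is not transcribed.
So NerS is not produced.
No repressor is bound and ElnN is active, so *qilW* is transcribed.
→ *qilW* is ON in A.
Condition B:
Diaminopimelate is absent, so VelU is inactive.
Ni²⁺ is present, so MibH is active.
With repressor MibH bound, *dovU* is not transcribed.
So DovU is not produced.
Tagatose is absent, so ElnN is active.
ppGpp is absent, so SibA is active.
Fe²⁺ is absent, so JovU is inactive.
No repressor is bound and SibA is active, so *nerS* is transcribed.
So NerS is produced and active.
With repressor NerS bound, *qilW* is not transcribed.
→ *qilW* is OFF in B.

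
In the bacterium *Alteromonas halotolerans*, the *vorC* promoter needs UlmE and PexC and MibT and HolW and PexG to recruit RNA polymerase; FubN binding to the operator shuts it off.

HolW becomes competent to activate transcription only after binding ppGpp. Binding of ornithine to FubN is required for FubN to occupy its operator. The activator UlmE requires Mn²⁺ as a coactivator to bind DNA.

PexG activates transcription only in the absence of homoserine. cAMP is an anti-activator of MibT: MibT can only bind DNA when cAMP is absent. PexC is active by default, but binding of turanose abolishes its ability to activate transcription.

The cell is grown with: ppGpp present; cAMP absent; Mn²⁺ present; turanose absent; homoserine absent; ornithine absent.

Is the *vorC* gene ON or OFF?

ON

Mn²⁺ is present, so UlmE is active.
Turanose is absent, so PexC is active.
Ornithine is absent, so FubN is inactive.
cAMP is absent, so MibT is active.
ppGpp is present, so HolW is active.
Homoserine is absent, so PexG is active.
No repressor is bound and UlmE and PexC and MibT and HolW and PexG are active, so *vorC* is transcribed.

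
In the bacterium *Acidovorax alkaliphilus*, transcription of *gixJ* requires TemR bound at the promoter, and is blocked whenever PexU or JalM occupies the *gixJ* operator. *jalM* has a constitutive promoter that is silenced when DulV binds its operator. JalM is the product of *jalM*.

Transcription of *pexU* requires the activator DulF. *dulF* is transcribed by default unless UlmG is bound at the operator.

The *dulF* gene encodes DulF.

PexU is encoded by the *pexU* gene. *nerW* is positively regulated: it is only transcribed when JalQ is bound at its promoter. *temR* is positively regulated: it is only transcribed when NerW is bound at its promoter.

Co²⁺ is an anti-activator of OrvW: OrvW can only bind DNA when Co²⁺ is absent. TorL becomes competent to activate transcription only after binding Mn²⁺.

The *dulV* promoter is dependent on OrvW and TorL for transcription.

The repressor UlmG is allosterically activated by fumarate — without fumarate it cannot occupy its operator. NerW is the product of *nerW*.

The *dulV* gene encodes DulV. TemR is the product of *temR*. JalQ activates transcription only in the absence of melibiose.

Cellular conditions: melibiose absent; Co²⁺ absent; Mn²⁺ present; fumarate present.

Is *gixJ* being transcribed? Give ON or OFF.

ON

Fumarate is present, so UlmG is active.
With repressor UlmG bound, *dulF* is not transcribed.
So DulF is not produced.
Required activator DulF is absent, so *pexU* is not transcribed.
So PexU is not produced.
Melibiose is absent, so JalQ is active.
No repressor is bound and JalQ is active, so *nerW* is transcribed.
So NerW is produced and active.
No repressor is bound and NerW is active, so *temR* is transcribed.
So TemR is produced and active.
Co²⁺ is absent, so OrvW is active.
Mn²⁺ is present, so TorL is active.
No repressor is bound and OrvW and TorL are active, so *dulV* is transcribed.
So DulV is produced and active.
With repressor DulV bound, *jalM* is not transcribed.
So JalM is not produced.
No repressor is bound and TemR is active, so *gixJ* is transcribed.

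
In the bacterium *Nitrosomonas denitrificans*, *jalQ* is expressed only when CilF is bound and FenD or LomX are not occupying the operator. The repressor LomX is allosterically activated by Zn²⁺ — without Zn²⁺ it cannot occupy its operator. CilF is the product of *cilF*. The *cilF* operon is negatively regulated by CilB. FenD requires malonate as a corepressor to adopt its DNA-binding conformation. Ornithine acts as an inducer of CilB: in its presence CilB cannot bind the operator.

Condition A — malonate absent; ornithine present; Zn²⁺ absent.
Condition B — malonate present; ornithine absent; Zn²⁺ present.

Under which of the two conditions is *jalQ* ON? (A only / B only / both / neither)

A only

Condition A:
Malonate is absent, so FenD is inactive.
Ornithine is present, so CilB is inactive.
With no repressor bound, *cilF* is transcribed.
So CilF is produced and active.
Zn²⁺ is absent, so LomX is inactive.
No repressor is bound and CilF is active, so *jalQ* is transcribed.
→ *jalQ* is ON in A.
Condition B:
Malonate is present, so FenD is active.
Ornithine is absent, so CilB is active.
With repressor CilB bound, *cilF* is not transcribed.
So CilF is not produced.
Zn²⁺ is present, so LomX is active.
With repressor FenD bound, *jalQ* is not transcribed.
→ *jalQ* is OFF in B.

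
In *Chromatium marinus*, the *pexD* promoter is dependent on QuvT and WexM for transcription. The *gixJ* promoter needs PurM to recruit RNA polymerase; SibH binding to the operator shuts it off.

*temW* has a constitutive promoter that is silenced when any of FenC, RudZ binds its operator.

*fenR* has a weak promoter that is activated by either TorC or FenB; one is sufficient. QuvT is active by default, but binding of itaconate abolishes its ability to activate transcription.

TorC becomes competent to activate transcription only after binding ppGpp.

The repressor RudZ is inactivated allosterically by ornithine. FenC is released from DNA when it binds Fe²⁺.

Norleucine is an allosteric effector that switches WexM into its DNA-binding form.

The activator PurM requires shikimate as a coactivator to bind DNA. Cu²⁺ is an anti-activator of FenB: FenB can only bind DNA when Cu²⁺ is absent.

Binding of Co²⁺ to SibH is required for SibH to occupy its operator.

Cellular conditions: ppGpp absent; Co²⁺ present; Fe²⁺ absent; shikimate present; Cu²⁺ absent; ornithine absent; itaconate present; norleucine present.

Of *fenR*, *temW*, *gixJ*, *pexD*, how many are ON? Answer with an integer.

1

ppGpp is absent, so TorC is inactive.
Cu²⁺ is absent, so FenB is active.
Activator FenB is present, so *fenR* is transcribed.
→ *fenR* is ON.
Fe²⁺ is absent, so FenC is active.
Ornithine is absent, so RudZ is active.
With repressor FenC bound, *temW* is not transcribed.
→ *temW* is OFF.
Co²⁺ is present, so SibH is active.
Shikimate is present, so PurM is active.
With repressor SibH bound, *gixJ* is not transcribed.
→ *gixJ* is OFF.
Itaconate is present, so QuvT is inactive.
Norleucine is present, so WexM is active.
Required activator QuvT is absent, so *pexD* is not transcribed.
→ *pexD* is OFF.
1 of the 4 genes is transcribed.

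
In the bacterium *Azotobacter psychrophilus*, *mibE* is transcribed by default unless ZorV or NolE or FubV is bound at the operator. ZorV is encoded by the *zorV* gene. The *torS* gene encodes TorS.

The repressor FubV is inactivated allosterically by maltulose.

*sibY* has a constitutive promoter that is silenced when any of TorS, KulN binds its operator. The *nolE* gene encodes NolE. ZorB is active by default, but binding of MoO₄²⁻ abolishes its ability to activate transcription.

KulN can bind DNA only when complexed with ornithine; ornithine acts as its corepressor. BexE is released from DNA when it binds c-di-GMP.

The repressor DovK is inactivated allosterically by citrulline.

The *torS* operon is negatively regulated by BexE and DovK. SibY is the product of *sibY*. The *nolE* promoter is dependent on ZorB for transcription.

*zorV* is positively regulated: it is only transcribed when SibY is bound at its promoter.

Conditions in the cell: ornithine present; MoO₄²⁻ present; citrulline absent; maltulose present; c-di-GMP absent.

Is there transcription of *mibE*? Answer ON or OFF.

c-di-GMP is absent, so BexE is active.
Citrulline is absent, so DovK is active.
With repressor BexE bound, *torS* is not transcribed.
So TorS is not produced.
Ornithine is present, so KulN is active.
With repressor KulN bound, *sibY* is not transcribed.
So SibY is not produced.
Required activator SibY is absent, so *zorV* is not transcribed.
So ZorV is not produced.
MoO₄²⁻ is present, so ZorB is inactive.
Required activator ZorB is absent, so *nolE* is not transcribed.
So NolE is not produced.
Maltulose is present, so FubV is inactive.
With no repressor bound, *mibE* is transcribed.

ON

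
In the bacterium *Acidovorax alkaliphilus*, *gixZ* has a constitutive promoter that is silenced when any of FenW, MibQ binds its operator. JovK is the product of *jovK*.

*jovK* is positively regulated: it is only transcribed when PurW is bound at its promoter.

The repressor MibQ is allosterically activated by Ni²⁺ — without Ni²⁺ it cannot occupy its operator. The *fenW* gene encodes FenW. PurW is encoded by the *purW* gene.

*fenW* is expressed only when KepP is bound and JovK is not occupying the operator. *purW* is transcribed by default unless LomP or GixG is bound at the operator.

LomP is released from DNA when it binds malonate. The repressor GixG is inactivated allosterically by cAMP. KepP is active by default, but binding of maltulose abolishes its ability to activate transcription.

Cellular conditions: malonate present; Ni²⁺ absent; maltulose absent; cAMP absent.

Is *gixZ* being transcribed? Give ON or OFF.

OFF

Maltulose is absent, so KepP is active.
Malonate is present, so LomP is inactive.
cAMP is absent, so GixG is active.
With repressor GixG bound, *purW* is not transcribed.
So PurW is not produced.
Required activator PurW is absent, so *jovK* is not transcribed.
So JovK is not produced.
No repressor is bound and KepP is active, so *fenW* is transcribed.
So FenW is produced and active.
Ni²⁺ is absent, so MibQ is inactive.
With repressor FenW bound, *gixZ* is not transcribed.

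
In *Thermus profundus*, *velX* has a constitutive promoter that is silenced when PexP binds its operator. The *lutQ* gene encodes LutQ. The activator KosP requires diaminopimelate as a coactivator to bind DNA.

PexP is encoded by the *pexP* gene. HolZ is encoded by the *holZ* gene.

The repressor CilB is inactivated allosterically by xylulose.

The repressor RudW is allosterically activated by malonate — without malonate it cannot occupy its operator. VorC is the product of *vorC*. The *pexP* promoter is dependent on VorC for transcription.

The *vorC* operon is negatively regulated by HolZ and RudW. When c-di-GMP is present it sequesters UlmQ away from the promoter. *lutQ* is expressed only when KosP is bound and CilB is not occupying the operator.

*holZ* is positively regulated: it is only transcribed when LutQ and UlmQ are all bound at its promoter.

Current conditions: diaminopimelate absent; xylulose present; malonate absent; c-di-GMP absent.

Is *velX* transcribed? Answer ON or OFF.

OFF

Diaminopimelate is absent, so KosP is inactive.
Xylulose is present, so CilB is inactive.
Required activator KosP is absent, so *lutQ* is not transcribed.
So LutQ is not produced.
c-di-GMP is absent, so UlmQ is active.
Required activator LutQ is absent, so *holZ* is not transcribed.
So HolZ is not produced.
Malonate is absent, so RudW is inactive.
With no repressor bound, *vorC* is transcribed.
So VorC is produced and active.
No repressor is bound and VorC is active, so *pexP* is transcribed.
So PexP is produced and active.
With repressor PexP bound, *velX* is not transcribed.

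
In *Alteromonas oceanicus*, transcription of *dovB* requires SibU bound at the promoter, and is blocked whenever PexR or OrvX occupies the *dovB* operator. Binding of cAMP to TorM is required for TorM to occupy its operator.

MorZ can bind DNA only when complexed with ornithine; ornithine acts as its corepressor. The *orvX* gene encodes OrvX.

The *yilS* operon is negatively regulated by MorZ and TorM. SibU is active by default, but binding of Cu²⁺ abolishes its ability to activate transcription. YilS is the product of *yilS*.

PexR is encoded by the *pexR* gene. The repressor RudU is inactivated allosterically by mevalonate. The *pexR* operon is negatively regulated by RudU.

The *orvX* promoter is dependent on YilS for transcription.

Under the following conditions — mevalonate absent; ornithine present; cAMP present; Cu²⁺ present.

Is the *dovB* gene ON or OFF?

Mevalonate is absent, so RudU is active.
With repressor RudU bound, *pexR* is not transcribed.
So PexR is not produced.
Ornithine is present, so MorZ is active.
cAMP is present, so TorM is active.
With repressor MorZ bound, *yilS* is not transcribed.
So YilS is not produced.
Required activator YilS is absent, so *orvX* is not transcribed.
So OrvX is not produced.
Cu²⁺ is present, so SibU is inactive.
Required activator SibU is absent, so *dovB* is not transcribed.

OFF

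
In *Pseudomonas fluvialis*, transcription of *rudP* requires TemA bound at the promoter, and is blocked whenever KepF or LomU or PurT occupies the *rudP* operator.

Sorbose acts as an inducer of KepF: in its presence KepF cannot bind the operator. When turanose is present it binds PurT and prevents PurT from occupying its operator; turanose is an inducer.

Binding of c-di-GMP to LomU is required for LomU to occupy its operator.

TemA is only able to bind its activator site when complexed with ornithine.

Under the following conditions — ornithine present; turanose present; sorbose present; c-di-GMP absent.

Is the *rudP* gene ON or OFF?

ON

Sorbose is present, so KepF is inactive.
c-di-GMP is absent, so LomU is inactive.
Turanose is present, so PurT is inactive.
Ornithine is present, so TemA is active.
No repressor is bound and TemA is active, so *rudP* is transcribed.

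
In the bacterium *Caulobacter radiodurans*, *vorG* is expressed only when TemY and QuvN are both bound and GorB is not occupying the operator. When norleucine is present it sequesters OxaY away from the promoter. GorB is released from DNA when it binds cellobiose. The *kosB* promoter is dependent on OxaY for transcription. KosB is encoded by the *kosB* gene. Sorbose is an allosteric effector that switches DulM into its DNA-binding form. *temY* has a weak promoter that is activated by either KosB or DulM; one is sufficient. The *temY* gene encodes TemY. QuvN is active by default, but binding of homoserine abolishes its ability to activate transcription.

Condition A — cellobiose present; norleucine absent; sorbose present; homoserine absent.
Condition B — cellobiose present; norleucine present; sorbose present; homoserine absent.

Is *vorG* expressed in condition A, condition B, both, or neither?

both

Condition A:
Cellobiose is present, so GorB is inactive.
Norleucine is absent, so OxaY is active.
No repressor is bound and OxaY is active, so *kosB* is transcribed.
So KosB is produced and active.
Sorbose is present, so DulM is active.
Activator KosB is present, so *temY* is transcribed.
So TemY is produced and active.
Homoserine is absent, so QuvN is active.
No repressor is bound and TemY and QuvN are active, so *vorG* is transcribed.
→ *vorG* is ON in A.
Condition B:
Cellobiose is present, so GorB is inactive.
Norleucine is present, so OxaY is inactive.
Required activator OxaY is absent, so *kosB* is not transcribed.
So KosB is not produced.
Sorbose is present, so DulM is active.
Activator DulM is present, so *temY* is transcribed.
So TemY is produced and active.
Homoserine is absent, so QuvN is active.
No repressor is bound and TemY and QuvN are active, so *vorG* is transcribed.
→ *vorG* is ON in B.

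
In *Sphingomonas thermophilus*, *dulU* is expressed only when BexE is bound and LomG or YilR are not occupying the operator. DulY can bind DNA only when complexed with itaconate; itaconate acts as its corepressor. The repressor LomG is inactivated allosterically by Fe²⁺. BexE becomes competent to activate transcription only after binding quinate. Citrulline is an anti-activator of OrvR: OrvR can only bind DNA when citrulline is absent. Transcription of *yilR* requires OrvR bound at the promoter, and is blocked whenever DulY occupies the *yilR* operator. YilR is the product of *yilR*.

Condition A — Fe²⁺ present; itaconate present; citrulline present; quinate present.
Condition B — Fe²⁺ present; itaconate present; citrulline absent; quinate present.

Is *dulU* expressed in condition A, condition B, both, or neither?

Condition A:
Fe²⁺ is present, so LomG is inactive.
Itaconate is present, so DulY is active.
Citrulline is present, so OrvR is inactive.
With repressor DulY bound, *yilR* is not transcribed.
So YilR is not produced.
Quinate is present, so BexE is active.
No repressor is bound and BexE is active, so *dulU* is transcribed.
→ *dulU* is ON in A.
Condition B:
Fe²⁺ is present, so LomG is inactive.
Itaconate is present, so DulY is active.
Citrulline is absent, so OrvR is active.
With repressor DulY bound, *yilR* is not transcribed.
So YilR is not produced.
Quinate is present, so BexE is active.
No repressor is bound and BexE is active, so *dulU* is transcribed.
→ *dulU* is ON in B.

both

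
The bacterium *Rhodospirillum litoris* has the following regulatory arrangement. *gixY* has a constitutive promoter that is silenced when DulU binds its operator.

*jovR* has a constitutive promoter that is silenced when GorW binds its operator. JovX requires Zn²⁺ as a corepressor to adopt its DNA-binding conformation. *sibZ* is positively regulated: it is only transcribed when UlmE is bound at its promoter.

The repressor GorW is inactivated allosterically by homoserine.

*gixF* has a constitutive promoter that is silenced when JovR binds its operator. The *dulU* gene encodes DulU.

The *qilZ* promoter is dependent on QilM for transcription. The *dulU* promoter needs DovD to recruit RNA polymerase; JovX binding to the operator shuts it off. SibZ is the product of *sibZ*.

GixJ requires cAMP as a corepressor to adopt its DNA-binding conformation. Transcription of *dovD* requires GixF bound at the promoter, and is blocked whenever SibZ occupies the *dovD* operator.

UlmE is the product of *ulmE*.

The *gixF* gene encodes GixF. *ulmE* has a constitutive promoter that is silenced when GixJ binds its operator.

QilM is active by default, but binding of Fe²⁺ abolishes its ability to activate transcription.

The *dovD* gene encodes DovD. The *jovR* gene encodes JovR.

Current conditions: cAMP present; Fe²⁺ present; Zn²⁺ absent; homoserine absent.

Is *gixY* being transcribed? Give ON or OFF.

Homoserine is absent, so GorW is active.
With repressor GorW bound, *jovR* is not transcribed.
So JovR is not produced.
With no repressor bound, *gixF* is transcribed.
So GixF is produced and active.
cAMP is present, so GixJ is active.
With repressor GixJ bound, *ulmE* is not transcribed.
So UlmE is not produced.
Required activator UlmE is absent, so *sibZ* is not transcribed.
So SibZ is not produced.
No repressor is bound and GixF is active, so *dovD* is transcribed.
So DovD is produced and active.
Zn²⁺ is absent, so JovX is inactive.
No repressor is bound and DovD is active, so *dulU* is transcribed.
So DulU is produced and active.
With repressor DulU bound, *gixY* is not transcribed.

OFF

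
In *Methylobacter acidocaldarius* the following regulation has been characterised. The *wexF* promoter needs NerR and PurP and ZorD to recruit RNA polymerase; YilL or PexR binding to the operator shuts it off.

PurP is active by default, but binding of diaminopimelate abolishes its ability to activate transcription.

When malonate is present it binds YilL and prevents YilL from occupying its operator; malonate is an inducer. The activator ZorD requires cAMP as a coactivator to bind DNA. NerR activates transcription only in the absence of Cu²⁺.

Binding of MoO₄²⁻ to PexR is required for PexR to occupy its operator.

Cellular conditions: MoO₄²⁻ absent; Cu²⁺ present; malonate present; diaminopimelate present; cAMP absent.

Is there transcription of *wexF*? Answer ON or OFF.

Cu²⁺ is present, so NerR is inactive.
Malonate is present, so YilL is inactive.
Diaminopimelate is present, so PurP is inactive.
MoO₄²⁻ is absent, so PexR is inactive.
cAMP is absent, so ZorD is inactive.
Required activator NerR is absent, so *wexF* is not transcribed.

OFF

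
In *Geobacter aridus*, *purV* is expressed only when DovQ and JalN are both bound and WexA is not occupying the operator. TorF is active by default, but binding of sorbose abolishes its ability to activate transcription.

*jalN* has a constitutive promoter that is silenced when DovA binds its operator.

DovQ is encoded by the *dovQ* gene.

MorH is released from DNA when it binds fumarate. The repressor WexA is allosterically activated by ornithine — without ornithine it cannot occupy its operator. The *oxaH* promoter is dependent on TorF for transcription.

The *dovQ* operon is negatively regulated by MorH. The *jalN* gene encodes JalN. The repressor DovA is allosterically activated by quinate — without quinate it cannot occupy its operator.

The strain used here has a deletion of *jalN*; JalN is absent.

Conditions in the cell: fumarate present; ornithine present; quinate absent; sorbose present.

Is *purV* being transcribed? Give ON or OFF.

OFF

Fumarate is present, so MorH is inactive.
With no repressor bound, *dovQ* is transcribed.
So DovQ is produced and active.
JalN is non-functional in this strain, so it has no effect.
Ornithine is present, so WexA is active.
With repressor WexA bound, *purV* is not transcribed.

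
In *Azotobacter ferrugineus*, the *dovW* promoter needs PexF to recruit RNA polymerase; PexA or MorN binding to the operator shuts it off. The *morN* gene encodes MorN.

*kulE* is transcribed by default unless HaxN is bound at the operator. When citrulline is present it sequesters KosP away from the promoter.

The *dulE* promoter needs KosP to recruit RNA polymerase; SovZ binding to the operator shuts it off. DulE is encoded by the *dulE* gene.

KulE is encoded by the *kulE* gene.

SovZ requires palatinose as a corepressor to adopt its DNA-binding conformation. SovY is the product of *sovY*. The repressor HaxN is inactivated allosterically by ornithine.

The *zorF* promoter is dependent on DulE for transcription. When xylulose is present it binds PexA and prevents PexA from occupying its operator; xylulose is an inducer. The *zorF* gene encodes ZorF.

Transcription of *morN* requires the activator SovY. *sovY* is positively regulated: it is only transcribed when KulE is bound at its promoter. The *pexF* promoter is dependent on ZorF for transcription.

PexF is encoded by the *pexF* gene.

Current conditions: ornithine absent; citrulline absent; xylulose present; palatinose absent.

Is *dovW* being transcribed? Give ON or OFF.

Xylulose is present, so PexA is inactive.
Palatinose is absent, so SovZ is inactive.
Citrulline is absent, so KosP is active.
No repressor is bound and KosP is active, so *dulE* is transcribed.
So DulE is produced and active.
No repressor is bound and DulE is active, so *zorF* is transcribed.
So ZorF is produced and active.
No repressor is bound and ZorF is active, so *pexF* is transcribed.
So PexF is produced and active.
Ornithine is absent, so HaxN is active.
With repressor HaxN bound, *kulE* is not transcribed.
So KulE is not produced.
Required activator KulE is absent, so *sovY* is not transcribed.
So SovY is not produced.
Required activator SovY is absent, so *morN* is not transcribed.
So MorN is not produced.
No repressor is bound and PexF is active, so *dovW* is transcribed.

ON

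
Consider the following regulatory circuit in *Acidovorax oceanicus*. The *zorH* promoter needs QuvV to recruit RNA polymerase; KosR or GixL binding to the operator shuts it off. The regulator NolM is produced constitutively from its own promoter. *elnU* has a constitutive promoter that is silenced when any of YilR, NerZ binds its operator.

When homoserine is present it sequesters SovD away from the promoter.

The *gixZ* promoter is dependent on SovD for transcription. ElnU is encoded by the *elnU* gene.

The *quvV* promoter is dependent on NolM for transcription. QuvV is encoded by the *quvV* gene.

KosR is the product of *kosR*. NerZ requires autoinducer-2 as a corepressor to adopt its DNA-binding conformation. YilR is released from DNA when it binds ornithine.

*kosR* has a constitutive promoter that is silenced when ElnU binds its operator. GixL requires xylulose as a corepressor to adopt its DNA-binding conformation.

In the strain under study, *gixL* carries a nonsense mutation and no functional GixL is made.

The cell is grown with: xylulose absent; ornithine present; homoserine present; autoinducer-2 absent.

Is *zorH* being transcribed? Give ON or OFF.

NolM is produced constitutively and is active.
No repressor is bound and NolM is active, so *quvV* is transcribed.
So QuvV is produced and active.
Ornithine is present, so YilR is inactive.
Autoinducer-2 is absent, so NerZ is inactive.
With no repressor bound, *elnU* is transcribed.
So ElnU is produced and active.
With repressor ElnU bound, *kosR* is not transcribed.
So KosR is not produced.
GixL is non-functional in this strain, so it has no effect.
No repressor is bound and QuvV is active, so *zorH* is transcribed.

ON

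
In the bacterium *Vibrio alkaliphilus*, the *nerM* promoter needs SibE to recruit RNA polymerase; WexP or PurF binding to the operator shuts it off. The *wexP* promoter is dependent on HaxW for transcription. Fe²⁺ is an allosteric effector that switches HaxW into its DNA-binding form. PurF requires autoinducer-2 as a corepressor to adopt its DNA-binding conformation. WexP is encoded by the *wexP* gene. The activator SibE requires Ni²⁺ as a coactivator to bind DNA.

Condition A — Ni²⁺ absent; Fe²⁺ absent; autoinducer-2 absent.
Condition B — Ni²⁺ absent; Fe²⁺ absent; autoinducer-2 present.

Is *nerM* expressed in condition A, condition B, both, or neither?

neither

Condition A:
Ni²⁺ is absent, so SibE is inactive.
Fe²⁺ is absent, so HaxW is inactive.
Required activator HaxW is absent, so *wexP* is not transcribed.
So WexP is not produced.
Autoinducer-2 is absent, so PurF is inactive.
Required activator SibE is absent, so *nerM* is not transcribed.
→ *nerM* is OFF in A.
Condition B:
Ni²⁺ is absent, so SibE is inactive.
Fe²⁺ is absent, so HaxW is inactive.
Required activator HaxW is absent, so *wexP* is not transcribed.
So WexP is not produced.
Autoinducer-2 is present, so PurF is active.
With repressor PurF bound, *nerM* is not transcribed.
→ *nerM* is OFF in B.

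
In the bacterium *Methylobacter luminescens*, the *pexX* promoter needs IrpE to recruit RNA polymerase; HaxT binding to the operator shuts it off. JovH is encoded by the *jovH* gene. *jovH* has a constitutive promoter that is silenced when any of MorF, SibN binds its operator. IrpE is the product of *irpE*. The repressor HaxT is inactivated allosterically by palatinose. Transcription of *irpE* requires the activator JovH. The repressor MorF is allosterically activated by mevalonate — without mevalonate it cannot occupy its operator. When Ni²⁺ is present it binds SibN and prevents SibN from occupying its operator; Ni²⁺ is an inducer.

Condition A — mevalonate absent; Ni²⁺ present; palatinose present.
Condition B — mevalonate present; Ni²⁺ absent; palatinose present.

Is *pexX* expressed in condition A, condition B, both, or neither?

Condition A:
Mevalonate is absent, so MorF is inactive.
Ni²⁺ is present, so SibN is inactive.
With no repressor bound, *jovH* is transcribed.
So JovH is produced and active.
No repressor is bound and JovH is active, so *irpE* is transcribed.
So IrpE is produced and active.
Palatinose is present, so HaxT is inactive.
No repressor is bound and IrpE is active, so *pexX* is transcribed.
→ *pexX* is ON in A.
Condition B:
Mevalonate is present, so MorF is active.
Ni²⁺ is absent, so SibN is active.
With repressor MorF bound, *jovH* is not transcribed.
So JovH is not produced.
Required activator JovH is absent, so *irpE* is not transcribed.
So IrpE is not produced.
Palatinose is present, so HaxT is inactive.
Required activator IrpE is absent, so *pexX* is not transcribed.
→ *pexX* is OFF in B.

A only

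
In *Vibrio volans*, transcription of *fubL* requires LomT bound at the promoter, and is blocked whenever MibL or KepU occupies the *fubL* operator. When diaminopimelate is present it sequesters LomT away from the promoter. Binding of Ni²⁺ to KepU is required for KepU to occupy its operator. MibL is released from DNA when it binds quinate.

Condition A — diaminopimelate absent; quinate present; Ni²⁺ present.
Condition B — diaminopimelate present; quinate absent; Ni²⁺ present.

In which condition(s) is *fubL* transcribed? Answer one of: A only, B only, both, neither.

Condition A:
Diaminopimelate is absent, so LomT is active.
Quinate is present, so MibL is inactive.
Ni²⁺ is present, so KepU is active.
With repressor KepU bound, *fubL* is not transcribed.
→ *fubL* is OFF in A.
Condition B:
Diaminopimelate is present, so LomT is inactive.
Quinate is absent, so MibL is active.
Ni²⁺ is present, so KepU is active.
With repressor MibL bound, *fubL* is not transcribed.
→ *fubL* is OFF in B.

neither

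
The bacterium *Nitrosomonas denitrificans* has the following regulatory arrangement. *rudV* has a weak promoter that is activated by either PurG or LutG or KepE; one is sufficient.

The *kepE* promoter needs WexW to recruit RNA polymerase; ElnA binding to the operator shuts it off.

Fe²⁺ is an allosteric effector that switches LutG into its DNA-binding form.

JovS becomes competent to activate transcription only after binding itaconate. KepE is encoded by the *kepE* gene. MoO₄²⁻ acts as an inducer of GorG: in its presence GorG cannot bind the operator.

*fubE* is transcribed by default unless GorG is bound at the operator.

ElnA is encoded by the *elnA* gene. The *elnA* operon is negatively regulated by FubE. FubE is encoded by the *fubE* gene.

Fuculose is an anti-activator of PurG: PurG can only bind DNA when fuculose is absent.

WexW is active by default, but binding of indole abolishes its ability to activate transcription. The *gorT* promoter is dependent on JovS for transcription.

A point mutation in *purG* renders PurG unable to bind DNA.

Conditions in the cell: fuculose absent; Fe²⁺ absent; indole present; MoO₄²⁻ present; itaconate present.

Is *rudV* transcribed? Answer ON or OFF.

PurG is non-functional in this strain, so it has no effect.
Fe²⁺ is absent, so LutG is inactive.
MoO₄²⁻ is present, so GorG is inactive.
With no repressor bound, *fubE* is transcribed.
So FubE is produced and active.
With repressor FubE bound, *elnA* is not transcribed.
So ElnA is not produced.
Indole is present, so WexW is inactive.
Required activator WexW is absent, so *kepE* is not transcribed.
So KepE is not produced.
No activator is available at the *rudV* promoter, so *rudV* is not transcribed.

OFF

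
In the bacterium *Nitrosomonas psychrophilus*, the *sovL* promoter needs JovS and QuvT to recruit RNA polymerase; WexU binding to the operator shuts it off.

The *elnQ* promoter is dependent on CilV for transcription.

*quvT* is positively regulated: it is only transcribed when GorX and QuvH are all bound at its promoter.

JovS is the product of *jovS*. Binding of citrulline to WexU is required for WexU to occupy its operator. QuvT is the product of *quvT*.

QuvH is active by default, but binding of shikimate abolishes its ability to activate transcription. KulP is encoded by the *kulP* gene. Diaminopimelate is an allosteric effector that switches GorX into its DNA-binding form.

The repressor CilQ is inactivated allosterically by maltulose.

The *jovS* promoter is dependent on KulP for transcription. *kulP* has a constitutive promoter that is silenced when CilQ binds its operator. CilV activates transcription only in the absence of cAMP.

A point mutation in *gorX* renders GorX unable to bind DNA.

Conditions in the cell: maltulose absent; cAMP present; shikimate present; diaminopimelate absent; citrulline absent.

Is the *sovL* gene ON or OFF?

Maltulose is absent, so CilQ is active.
With repressor CilQ bound, *kulP* is not transcribed.
So KulP is not produced.
Required activator KulP is absent, so *jovS* is not transcribed.
So JovS is not produced.
Citrulline is absent, so WexU is inactive.
GorX is non-functional in this strain, so it has no effect.
Shikimate is present, so QuvH is inactive.
Required activator GorX is absent, so *quvT* is not transcribed.
So QuvT is not produced.
Required activator JovS is absent, so *sovL* is not transcribed.

OFF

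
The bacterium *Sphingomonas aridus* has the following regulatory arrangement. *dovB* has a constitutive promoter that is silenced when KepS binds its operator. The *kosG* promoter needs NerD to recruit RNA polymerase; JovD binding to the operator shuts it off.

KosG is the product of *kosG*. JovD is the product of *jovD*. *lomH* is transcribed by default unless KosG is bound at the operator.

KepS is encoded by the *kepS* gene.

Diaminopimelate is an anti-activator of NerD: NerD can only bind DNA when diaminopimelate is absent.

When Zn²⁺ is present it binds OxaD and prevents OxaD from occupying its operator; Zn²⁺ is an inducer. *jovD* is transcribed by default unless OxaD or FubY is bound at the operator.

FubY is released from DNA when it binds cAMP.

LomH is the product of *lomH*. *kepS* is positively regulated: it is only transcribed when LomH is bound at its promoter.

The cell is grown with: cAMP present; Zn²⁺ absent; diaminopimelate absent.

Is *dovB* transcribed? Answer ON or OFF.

Zn²⁺ is absent, so OxaD is active.
cAMP is present, so FubY is inactive.
With repressor OxaD bound, *jovD* is not transcribed.
So JovD is not produced.
Diaminopimelate is absent, so NerD is active.
No repressor is bound and NerD is active, so *kosG* is transcribed.
So KosG is produced and active.
With repressor KosG bound, *lomH* is not transcribed.
So LomH is not produced.
Required activator LomH is absent, so *kepS* is not transcribed.
So KepS is not produced.
With no repressor bound, *dovB* is transcribed.

ON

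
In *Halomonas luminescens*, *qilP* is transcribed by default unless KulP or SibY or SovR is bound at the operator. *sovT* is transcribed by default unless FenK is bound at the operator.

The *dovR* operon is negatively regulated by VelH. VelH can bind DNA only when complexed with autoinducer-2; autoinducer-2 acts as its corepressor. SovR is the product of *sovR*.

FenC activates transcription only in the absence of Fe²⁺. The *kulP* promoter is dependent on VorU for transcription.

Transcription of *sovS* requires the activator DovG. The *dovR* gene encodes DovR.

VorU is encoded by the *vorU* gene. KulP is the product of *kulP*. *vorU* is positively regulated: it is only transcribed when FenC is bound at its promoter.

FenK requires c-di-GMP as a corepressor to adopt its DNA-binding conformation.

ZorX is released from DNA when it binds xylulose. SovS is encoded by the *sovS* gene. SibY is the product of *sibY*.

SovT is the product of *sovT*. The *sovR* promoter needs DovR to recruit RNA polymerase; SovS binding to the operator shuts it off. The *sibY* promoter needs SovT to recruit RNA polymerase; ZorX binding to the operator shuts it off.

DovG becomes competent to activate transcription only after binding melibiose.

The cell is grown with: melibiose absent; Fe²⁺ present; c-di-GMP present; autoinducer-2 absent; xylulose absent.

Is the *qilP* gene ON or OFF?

Fe²⁺ is present, so FenC is inactive.
Required activator FenC is absent, so *vorU* is not transcribed.
So VorU is not produced.
Required activator VorU is absent, so *kulP* is not transcribed.
So KulP is not produced.
Xylulose is absent, so ZorX is active.
c-di-GMP is present, so FenK is active.
With repressor FenK bound, *sovT* is not transcribed.
So SovT is not produced.
With repressor ZorX bound, *sibY* is not transcribed.
So SibY is not produced.
Autoinducer-2 is absent, so VelH is inactive.
With no repressor bound, *dovR* is transcribed.
So DovR is produced and active.
Melibiose is absent, so DovG is inactive.
Required activator DovG is absent, so *sovS* is not transcribed.
So SovS is not produced.
No repressor is bound and DovR is active, so *sovR* is transcribed.
So SovR is produced and active.
With repressor SovR bound, *qilP* is not transcribed.

OFF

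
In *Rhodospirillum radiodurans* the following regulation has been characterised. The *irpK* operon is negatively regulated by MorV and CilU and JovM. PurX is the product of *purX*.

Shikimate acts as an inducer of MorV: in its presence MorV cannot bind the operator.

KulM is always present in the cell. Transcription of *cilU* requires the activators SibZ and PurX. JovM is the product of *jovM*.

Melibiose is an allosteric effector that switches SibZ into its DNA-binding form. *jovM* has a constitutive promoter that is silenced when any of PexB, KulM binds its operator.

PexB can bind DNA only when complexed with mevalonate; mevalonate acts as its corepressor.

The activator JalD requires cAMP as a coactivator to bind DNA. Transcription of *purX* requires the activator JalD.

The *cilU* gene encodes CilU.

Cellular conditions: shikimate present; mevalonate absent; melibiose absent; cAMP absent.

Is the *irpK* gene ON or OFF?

ON

Shikimate is present, so MorV is inactive.
Melibiose is absent, so SibZ is inactive.
cAMP is absent, so JalD is inactive.
Required activator JalD is absent, so *purX* is not transcribed.
So PurX is not produced.
Required activator SibZ is absent, so *cilU* is not transcribed.
So CilU is not produced.
Mevalonate is absent, so PexB is inactive.
KulM is produced constitutively and is active.
With repressor KulM bound, *jovM* is not transcribed.
So JovM is not produced.
With no repressor bound, *irpK* is transcribed.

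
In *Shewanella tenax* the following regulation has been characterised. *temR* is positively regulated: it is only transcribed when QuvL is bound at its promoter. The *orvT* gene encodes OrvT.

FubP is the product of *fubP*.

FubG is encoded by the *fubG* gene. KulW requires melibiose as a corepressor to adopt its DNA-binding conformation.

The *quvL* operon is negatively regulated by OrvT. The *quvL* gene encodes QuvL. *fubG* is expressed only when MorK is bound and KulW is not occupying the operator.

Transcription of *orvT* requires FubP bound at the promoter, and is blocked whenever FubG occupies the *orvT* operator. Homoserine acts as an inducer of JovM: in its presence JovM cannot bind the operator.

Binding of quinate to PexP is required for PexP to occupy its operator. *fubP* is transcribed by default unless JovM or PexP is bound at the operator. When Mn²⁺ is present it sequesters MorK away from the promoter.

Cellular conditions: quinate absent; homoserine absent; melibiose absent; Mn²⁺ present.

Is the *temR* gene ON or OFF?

Homoserine is absent, so JovM is active.
Quinate is absent, so PexP is inactive.
With repressor JovM bound, *fubP* is not transcribed.
So FubP is not produced.
Melibiose is absent, so KulW is inactive.
Mn²⁺ is present, so MorK is inactive.
Required activator MorK is absent, so *fubG* is not transcribed.
So FubG is not produced.
Required activator FubP is absent, so *orvT* is not transcribed.
So OrvT is not produced.
With no repressor bound, *quvL* is transcribed.
So QuvL is produced and active.
No repressor is bound and QuvL is active, so *temR* is transcribed.

ON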